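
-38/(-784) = 19/392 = 0.05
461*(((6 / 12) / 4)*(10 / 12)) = 48.02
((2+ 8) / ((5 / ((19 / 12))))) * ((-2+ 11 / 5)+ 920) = 87419 / 30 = 2913.97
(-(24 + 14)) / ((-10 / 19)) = 361 / 5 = 72.20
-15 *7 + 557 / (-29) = -3602 / 29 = -124.21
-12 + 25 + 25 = 38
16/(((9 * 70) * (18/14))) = 8/405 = 0.02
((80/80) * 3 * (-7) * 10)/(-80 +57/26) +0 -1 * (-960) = 278220/289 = 962.70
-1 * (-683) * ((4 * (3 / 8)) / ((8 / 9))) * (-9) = -165969 / 16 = -10373.06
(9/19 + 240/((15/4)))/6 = 1225/114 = 10.75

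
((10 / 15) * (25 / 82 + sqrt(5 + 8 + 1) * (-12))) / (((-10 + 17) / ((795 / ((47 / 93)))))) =616125 / 13489 -591480 * sqrt(14) / 329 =-6681.12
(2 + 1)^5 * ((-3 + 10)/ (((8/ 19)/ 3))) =96957/ 8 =12119.62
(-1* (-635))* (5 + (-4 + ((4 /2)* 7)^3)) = 1743075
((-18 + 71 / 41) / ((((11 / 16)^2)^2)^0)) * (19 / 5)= -12673 / 205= -61.82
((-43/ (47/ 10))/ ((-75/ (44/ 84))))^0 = 1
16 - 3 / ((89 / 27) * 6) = 2821 / 178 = 15.85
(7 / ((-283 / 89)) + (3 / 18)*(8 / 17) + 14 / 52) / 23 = -30245 / 375258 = -0.08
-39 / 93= -13 / 31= -0.42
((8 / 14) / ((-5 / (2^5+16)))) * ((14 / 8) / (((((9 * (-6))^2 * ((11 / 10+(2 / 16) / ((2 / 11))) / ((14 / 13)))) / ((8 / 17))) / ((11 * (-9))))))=7168 / 77571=0.09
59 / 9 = 6.56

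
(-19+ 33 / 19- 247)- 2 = -5059 / 19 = -266.26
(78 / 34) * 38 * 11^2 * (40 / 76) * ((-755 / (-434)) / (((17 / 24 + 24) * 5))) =171016560 / 2187577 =78.18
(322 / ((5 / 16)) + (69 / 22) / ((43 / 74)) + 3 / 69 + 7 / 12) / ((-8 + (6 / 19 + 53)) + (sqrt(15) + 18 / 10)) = 684923703221 / 30926201097-174444374815 * sqrt(15) / 371114413164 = 20.33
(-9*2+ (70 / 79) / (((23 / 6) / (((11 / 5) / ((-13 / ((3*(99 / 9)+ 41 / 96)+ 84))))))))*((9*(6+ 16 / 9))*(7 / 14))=-790.77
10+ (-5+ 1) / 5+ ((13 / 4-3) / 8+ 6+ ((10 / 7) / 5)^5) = 40963779 / 2689120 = 15.23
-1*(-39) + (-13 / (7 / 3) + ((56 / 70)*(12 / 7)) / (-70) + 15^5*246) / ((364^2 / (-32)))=-457279674027 / 10144225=-45077.83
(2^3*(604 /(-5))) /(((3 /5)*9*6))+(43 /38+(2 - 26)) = -162197 /3078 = -52.70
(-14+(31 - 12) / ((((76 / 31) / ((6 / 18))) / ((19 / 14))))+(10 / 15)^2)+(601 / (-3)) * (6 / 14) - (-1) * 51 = -22633 / 504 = -44.91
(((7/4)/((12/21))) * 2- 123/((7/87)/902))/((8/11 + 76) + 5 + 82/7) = -849398803/57560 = -14756.75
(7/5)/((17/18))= 126/85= 1.48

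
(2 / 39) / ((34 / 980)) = 980 / 663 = 1.48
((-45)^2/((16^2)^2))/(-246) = -675/5373952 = -0.00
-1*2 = -2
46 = 46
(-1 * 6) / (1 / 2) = -12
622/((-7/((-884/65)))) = 42296/35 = 1208.46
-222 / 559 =-0.40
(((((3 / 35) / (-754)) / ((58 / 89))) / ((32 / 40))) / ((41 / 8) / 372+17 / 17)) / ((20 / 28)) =-49662 / 164924305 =-0.00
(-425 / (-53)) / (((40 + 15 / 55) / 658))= 3076150 / 23479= 131.02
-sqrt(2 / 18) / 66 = -1 / 198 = -0.01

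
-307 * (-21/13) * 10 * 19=1224930/13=94225.38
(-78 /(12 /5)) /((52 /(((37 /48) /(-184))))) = 185 /70656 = 0.00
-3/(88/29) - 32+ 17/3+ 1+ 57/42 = -46135/1848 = -24.96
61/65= 0.94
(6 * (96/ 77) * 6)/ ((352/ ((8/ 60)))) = 72/ 4235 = 0.02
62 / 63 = 0.98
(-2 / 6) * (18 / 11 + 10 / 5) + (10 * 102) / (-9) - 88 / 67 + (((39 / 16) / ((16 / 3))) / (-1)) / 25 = -546569429 / 4716800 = -115.88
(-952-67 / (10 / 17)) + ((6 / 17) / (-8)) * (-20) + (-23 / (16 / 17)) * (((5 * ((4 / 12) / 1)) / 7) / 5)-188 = -35819419 / 28560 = -1254.18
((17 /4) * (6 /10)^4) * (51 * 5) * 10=70227 /50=1404.54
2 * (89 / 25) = 178 / 25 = 7.12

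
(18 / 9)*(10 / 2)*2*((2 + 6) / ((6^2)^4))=5 / 52488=0.00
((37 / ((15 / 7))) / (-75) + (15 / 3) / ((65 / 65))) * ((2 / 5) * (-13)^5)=-3984716476 / 5625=-708394.04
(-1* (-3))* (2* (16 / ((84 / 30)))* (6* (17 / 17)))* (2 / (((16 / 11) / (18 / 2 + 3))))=23760 / 7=3394.29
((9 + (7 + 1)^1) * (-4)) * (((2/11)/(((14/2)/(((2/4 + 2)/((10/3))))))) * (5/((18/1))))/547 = -85/126357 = -0.00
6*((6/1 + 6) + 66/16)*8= 774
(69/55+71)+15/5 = 4139/55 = 75.25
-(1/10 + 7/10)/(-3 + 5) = -2/5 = -0.40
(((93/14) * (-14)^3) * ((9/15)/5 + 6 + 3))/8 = -519498/25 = -20779.92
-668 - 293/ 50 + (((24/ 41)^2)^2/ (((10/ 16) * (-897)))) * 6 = -28467354330687/ 42245126950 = -673.86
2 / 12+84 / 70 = 41 / 30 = 1.37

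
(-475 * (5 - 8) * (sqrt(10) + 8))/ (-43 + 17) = -5700/ 13 - 1425 * sqrt(10)/ 26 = -611.78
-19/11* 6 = -114/11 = -10.36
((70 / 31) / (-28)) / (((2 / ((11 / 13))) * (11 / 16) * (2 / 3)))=-30 / 403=-0.07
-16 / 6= -8 / 3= -2.67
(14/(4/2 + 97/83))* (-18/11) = -20916/2893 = -7.23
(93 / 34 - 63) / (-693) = 683 / 7854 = 0.09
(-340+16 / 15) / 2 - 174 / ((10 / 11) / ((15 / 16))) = -83737 / 240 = -348.90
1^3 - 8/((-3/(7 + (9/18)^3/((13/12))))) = 779/39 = 19.97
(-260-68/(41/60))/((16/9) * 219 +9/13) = -0.92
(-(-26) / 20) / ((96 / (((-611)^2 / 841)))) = 4853173 / 807360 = 6.01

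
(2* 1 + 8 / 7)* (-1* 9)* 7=-198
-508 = -508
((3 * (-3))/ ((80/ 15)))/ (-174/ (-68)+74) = -459/ 20824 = -0.02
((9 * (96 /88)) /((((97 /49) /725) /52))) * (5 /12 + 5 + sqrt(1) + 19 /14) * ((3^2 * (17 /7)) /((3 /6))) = 67798247400 /1067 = 63541000.37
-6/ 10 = -3/ 5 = -0.60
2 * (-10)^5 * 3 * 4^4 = -153600000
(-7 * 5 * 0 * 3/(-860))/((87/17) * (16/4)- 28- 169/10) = 0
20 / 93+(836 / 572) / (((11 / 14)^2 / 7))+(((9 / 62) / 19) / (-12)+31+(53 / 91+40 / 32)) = 7723269991 / 155651496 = 49.62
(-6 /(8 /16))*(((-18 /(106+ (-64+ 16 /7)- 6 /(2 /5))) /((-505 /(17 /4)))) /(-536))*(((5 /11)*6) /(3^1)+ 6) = 61047 /76297925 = 0.00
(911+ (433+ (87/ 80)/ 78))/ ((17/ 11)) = 869.66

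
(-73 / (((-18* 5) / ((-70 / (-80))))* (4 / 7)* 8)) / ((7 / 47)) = 24017 / 23040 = 1.04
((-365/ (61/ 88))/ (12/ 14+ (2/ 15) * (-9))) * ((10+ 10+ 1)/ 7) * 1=281050/ 61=4607.38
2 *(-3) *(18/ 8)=-27/ 2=-13.50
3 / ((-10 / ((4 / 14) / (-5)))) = 0.02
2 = 2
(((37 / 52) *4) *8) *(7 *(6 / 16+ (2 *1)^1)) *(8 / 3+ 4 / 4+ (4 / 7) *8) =121619 / 39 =3118.44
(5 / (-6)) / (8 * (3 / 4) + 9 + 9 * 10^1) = -1 / 126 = -0.01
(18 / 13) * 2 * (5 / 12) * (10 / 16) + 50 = 5275 / 104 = 50.72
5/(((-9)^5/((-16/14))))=40/413343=0.00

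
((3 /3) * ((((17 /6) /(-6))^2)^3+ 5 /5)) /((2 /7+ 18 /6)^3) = 754915527415 /26484910682112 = 0.03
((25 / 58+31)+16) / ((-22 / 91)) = -250341 / 1276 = -196.19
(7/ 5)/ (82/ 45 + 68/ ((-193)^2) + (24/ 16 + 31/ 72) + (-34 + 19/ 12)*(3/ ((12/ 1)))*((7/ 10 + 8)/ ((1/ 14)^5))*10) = -18773496/ 5084929188759881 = -0.00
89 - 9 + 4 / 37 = 2964 / 37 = 80.11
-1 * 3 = -3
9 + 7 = 16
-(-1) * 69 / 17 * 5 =345 / 17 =20.29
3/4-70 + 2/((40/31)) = -677/10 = -67.70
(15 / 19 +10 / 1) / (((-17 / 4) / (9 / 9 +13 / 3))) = -13120 / 969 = -13.54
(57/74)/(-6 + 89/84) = -2394/15355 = -0.16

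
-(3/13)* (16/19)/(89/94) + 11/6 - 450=-59139359/131898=-448.37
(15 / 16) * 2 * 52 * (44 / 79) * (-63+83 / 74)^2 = 44974731945 / 216302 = 207925.64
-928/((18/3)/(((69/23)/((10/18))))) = -4176/5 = -835.20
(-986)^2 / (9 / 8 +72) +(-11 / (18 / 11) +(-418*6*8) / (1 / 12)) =-266151289 / 1170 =-227479.73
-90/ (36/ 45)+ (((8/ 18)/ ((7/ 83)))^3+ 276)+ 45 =177458335/ 500094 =354.85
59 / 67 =0.88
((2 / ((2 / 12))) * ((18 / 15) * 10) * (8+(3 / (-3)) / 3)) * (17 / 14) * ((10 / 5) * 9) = 168912 / 7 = 24130.29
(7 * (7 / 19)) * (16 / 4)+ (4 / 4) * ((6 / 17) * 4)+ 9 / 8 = 33211 / 2584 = 12.85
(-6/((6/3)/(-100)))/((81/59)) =5900/27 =218.52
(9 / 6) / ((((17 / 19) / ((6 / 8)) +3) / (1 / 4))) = 171 / 1912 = 0.09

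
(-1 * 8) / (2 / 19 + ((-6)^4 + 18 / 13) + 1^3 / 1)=-1976 / 320727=-0.01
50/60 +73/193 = 1403/1158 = 1.21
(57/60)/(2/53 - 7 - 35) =-1007/44480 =-0.02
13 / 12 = 1.08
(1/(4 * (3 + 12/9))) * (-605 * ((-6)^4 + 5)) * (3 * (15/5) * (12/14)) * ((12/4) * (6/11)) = -52163595/91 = -573226.32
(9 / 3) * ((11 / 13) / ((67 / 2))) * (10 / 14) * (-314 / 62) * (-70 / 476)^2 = -647625 / 109246046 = -0.01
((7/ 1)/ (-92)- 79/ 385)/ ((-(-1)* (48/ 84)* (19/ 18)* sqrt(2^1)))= -0.33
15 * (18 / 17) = 270 / 17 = 15.88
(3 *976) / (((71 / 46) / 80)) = 10775040 / 71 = 151761.13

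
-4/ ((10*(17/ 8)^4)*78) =-4096/ 16286595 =-0.00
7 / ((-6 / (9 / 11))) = -21 / 22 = -0.95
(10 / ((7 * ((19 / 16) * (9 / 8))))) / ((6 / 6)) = 1280 / 1197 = 1.07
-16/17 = -0.94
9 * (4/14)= 2.57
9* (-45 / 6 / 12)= -45 / 8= -5.62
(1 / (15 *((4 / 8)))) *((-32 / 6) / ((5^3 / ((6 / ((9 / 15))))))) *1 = -64 / 1125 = -0.06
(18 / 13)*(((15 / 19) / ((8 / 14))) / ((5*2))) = 189 / 988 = 0.19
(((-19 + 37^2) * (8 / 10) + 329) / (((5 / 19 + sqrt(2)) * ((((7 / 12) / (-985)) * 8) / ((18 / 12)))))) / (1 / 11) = 13052870325 / 19516 - 49600907235 * sqrt(2) / 19516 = -2925466.56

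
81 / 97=0.84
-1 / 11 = -0.09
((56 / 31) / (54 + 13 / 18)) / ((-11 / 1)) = -1008 / 335885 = -0.00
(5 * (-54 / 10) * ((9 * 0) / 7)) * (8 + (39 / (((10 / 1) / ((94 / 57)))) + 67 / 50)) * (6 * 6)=0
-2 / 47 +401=18845 / 47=400.96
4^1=4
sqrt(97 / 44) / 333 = sqrt(1067) / 7326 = 0.00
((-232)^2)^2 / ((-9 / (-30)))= 9656743253.33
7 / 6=1.17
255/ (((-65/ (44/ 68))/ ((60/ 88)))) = -45/ 26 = -1.73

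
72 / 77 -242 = -18562 / 77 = -241.06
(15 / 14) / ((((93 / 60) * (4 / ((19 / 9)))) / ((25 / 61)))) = 0.15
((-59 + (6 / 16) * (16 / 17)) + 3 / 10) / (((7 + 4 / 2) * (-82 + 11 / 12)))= 2834 / 35445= 0.08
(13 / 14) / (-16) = -13 / 224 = -0.06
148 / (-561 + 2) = -148 / 559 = -0.26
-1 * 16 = -16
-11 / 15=-0.73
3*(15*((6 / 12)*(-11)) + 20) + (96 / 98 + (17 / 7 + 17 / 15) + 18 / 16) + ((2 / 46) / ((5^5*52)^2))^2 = -9859624480095825195312499853 / 54223365307617187500000000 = -181.83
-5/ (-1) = 5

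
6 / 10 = 3 / 5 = 0.60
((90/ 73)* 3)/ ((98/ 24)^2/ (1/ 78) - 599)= 6480/ 1229101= 0.01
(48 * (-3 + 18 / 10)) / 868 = -72 / 1085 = -0.07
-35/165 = -7/33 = -0.21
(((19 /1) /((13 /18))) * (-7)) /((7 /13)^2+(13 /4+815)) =-0.22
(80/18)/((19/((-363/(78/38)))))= -4840/117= -41.37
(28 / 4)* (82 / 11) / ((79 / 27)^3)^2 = 222379360686 / 2673962010731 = 0.08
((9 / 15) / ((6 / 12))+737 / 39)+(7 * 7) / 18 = 26699 / 1170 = 22.82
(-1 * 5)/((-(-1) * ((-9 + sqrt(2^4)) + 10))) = -1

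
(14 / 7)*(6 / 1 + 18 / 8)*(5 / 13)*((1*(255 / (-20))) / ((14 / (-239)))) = 2011185 / 1456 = 1381.31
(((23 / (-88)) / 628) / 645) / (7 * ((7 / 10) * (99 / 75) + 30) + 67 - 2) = -575 / 250825141776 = -0.00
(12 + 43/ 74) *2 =931/ 37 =25.16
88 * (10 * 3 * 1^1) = 2640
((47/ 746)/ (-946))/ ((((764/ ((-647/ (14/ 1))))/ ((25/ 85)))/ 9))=1368405/ 128321751712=0.00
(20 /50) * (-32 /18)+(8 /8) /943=-30131 /42435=-0.71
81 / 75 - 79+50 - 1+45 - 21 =-123 / 25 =-4.92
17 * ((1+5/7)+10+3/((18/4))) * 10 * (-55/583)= -221000/1113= -198.56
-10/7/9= -10/63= -0.16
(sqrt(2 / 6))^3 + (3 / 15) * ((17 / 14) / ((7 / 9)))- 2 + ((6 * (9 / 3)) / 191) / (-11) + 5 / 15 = -4209551 / 3088470 + sqrt(3) / 9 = -1.17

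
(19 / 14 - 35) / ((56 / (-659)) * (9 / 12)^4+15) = -1655408 / 736757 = -2.25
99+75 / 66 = 2203 / 22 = 100.14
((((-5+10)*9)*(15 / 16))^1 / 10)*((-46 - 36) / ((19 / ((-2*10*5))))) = 138375 / 76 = 1820.72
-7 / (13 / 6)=-42 / 13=-3.23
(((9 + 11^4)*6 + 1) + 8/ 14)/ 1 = 615311/ 7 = 87901.57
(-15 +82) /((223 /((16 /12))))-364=-363.60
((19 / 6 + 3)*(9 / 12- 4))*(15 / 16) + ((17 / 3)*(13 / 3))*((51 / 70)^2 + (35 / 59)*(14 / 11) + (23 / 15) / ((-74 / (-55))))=4144690563533 / 101661436800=40.77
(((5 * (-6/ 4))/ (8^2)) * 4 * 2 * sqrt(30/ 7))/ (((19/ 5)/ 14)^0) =-15 * sqrt(210)/ 112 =-1.94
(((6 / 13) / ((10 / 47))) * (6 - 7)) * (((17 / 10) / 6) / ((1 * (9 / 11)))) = -8789 / 11700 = -0.75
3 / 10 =0.30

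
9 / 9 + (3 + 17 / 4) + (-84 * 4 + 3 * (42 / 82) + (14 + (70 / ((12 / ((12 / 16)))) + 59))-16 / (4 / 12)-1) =-97691 / 328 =-297.84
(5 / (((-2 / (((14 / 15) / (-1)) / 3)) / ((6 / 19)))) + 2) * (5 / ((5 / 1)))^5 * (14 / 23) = 1792 / 1311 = 1.37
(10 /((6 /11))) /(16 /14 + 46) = 7 /18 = 0.39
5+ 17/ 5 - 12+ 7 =17/ 5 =3.40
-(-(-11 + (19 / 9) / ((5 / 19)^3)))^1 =117946 / 1125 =104.84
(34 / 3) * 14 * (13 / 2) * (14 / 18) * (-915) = -6605690 / 9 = -733965.56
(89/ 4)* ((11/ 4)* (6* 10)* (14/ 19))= 102795/ 38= 2705.13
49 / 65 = 0.75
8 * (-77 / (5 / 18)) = -11088 / 5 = -2217.60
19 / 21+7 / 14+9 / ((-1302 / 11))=865 / 651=1.33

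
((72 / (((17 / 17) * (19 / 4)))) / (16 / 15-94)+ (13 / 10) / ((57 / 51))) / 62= 132437 / 8210660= 0.02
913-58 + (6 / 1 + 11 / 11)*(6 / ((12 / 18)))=918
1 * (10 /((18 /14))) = 70 /9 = 7.78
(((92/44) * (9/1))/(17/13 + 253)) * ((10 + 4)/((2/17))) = 106743/12122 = 8.81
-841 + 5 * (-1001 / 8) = -11733 / 8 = -1466.62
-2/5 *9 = -18/5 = -3.60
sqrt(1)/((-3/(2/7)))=-2/21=-0.10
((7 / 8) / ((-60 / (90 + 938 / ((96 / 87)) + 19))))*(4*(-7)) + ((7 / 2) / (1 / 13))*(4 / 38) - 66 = 803549 / 2432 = 330.41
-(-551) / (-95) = -29 / 5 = -5.80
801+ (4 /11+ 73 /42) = 371033 /462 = 803.10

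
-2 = -2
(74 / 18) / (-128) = -37 / 1152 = -0.03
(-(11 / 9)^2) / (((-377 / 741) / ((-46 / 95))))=-5566 / 3915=-1.42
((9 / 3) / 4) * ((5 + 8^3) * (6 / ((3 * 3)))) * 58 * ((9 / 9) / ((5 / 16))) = 239888 / 5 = 47977.60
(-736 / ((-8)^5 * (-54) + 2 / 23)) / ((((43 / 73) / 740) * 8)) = -57153160 / 875003947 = -0.07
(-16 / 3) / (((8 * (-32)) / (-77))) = -77 / 48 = -1.60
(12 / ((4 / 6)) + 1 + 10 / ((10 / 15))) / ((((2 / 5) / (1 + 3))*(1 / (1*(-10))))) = -3400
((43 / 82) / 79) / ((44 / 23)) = 989 / 285032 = 0.00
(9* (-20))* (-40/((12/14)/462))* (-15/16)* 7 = -25467750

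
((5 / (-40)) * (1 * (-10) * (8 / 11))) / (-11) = -10 / 121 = -0.08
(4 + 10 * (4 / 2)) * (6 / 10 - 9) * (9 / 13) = -9072 / 65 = -139.57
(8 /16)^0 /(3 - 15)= -1 /12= -0.08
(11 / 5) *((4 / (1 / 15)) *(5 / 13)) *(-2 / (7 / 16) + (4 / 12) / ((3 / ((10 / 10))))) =-61820 / 273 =-226.45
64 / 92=16 / 23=0.70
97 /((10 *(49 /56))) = 11.09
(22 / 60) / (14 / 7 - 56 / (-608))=418 / 2385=0.18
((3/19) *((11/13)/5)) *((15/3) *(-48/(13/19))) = -1584/169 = -9.37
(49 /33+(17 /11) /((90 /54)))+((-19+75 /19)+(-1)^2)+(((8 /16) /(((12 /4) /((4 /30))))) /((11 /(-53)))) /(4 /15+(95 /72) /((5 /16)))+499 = 308615039 /633270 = 487.34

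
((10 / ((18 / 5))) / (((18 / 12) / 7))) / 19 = 350 / 513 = 0.68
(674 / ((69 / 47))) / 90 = 5.10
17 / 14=1.21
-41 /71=-0.58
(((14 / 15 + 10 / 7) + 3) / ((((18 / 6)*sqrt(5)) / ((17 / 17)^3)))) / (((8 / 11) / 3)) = 6193*sqrt(5) / 4200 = 3.30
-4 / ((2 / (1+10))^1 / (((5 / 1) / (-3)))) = 110 / 3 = 36.67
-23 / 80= -0.29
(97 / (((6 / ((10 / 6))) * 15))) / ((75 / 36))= 194 / 225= 0.86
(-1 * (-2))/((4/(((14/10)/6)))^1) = 7/60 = 0.12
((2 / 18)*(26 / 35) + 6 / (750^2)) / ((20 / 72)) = 162521 / 546875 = 0.30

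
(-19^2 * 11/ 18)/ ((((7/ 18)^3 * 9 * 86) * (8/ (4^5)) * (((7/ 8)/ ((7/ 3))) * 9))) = -8132608/ 44247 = -183.80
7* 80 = 560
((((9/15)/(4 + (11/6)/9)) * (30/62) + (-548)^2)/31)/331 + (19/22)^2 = 1048874634433/34948021988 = 30.01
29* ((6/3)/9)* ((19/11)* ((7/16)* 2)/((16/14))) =26999/3168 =8.52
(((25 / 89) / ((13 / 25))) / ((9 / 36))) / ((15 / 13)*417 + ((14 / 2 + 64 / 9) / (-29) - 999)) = -0.00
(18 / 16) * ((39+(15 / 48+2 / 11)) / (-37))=-1.20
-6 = -6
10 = 10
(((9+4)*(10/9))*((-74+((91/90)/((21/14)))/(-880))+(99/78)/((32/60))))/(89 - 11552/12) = 13826426/11676555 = 1.18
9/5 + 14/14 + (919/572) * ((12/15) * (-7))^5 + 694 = -3642699548/446875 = -8151.50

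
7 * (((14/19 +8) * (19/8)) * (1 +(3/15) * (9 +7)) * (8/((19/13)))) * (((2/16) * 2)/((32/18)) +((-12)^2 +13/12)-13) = 1342236077/3040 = 441525.03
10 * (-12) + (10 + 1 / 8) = -879 / 8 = -109.88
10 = 10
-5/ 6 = -0.83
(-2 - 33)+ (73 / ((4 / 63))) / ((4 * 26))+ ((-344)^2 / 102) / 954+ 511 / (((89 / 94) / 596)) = 289698476511481 / 900682848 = 321643.16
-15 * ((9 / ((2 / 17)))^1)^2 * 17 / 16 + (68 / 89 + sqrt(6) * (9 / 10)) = -531262903 / 5696 + 9 * sqrt(6) / 10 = -93267.27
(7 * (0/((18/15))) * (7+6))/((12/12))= 0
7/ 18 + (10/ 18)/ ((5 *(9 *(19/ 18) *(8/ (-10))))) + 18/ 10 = 1859/ 855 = 2.17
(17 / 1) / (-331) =-17 / 331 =-0.05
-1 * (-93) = 93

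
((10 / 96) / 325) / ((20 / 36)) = 3 / 5200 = 0.00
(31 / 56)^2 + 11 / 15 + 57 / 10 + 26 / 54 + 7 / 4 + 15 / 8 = 4591871 / 423360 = 10.85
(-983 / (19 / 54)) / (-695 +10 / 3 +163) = 79623 / 15067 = 5.28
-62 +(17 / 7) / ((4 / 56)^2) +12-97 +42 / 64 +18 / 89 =939437 / 2848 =329.86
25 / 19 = 1.32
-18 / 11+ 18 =180 / 11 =16.36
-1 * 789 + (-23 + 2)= -810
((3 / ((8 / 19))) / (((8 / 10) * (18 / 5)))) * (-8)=-475 / 24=-19.79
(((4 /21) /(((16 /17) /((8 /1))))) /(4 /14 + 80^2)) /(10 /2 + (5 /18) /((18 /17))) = 204 /4243745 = 0.00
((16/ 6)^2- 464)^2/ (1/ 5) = 84542720/ 81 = 1043737.28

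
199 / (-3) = -199 / 3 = -66.33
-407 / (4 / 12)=-1221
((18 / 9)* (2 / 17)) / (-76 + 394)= 2 / 2703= 0.00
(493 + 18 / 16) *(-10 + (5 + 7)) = 3953 / 4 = 988.25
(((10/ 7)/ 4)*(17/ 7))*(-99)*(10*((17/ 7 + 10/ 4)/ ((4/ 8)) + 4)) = -4081275/ 343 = -11898.76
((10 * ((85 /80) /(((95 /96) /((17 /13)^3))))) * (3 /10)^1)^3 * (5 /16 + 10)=14016143161036360377 /3636813059970350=3853.96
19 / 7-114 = -779 / 7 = -111.29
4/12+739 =2218/3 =739.33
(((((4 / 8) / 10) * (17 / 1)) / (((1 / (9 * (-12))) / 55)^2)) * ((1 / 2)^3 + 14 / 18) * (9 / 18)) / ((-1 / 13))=-703956825 / 4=-175989206.25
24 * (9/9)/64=3/8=0.38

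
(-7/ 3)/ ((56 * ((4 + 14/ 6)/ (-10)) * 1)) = 0.07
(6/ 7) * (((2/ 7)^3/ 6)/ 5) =8/ 12005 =0.00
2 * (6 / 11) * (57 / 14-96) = -702 / 7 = -100.29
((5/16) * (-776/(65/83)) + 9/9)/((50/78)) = -963/2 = -481.50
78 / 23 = 3.39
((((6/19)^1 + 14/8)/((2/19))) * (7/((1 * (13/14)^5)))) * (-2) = -147767144/371293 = -397.98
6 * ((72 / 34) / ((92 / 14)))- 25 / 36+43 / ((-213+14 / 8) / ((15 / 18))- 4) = 7771579 / 7249140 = 1.07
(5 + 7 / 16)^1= 87 / 16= 5.44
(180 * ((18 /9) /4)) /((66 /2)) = 30 /11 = 2.73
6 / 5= 1.20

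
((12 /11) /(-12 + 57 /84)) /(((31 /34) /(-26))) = 2.75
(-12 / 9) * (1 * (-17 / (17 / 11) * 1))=44 / 3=14.67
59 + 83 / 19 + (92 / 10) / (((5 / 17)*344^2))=1780964229 / 28104800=63.37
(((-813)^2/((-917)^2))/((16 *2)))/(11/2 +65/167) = 110381823/26464458608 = 0.00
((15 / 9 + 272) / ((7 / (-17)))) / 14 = -13957 / 294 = -47.47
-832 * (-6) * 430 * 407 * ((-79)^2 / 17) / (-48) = -113592690640 / 17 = -6681922978.82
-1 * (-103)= 103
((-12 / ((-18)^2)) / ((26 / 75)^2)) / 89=-625 / 180492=-0.00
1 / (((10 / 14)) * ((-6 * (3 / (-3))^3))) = 7 / 30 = 0.23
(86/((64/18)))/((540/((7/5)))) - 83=-398099/4800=-82.94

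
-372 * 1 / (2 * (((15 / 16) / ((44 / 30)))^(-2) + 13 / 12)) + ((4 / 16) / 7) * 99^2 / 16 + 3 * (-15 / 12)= -11067478089 / 320315968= -34.55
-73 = -73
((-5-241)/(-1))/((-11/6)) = -1476/11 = -134.18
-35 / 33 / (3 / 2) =-70 / 99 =-0.71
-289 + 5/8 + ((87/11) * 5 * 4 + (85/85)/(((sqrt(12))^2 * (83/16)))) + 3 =-127.18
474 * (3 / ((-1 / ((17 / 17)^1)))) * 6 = -8532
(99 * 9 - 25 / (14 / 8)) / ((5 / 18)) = 110466 / 35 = 3156.17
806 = 806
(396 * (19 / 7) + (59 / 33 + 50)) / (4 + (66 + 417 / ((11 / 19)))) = 260255 / 182553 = 1.43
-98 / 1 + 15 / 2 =-181 / 2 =-90.50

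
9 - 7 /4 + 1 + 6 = 57 /4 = 14.25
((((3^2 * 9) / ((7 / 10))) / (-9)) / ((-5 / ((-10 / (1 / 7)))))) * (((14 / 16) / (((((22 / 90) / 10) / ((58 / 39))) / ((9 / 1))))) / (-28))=3079.98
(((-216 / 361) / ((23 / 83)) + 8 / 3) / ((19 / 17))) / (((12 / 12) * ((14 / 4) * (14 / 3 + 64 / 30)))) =63200 / 3312897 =0.02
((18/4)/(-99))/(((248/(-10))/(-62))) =-5/44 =-0.11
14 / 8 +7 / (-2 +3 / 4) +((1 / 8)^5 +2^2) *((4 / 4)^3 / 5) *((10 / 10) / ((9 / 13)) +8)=1821383 / 491520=3.71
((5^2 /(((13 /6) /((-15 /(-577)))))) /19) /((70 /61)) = 13725 /997633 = 0.01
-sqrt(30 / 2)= -sqrt(15)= -3.87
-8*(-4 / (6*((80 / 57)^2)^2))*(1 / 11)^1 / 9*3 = 1172889 / 28160000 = 0.04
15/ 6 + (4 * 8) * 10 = 645/ 2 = 322.50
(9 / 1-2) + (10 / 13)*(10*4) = 491 / 13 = 37.77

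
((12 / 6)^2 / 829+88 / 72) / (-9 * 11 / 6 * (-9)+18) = 18310 / 2484513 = 0.01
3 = 3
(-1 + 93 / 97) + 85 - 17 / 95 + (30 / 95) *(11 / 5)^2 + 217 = 13974927 / 46075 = 303.31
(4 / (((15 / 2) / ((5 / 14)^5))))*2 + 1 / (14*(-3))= -296 / 16807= -0.02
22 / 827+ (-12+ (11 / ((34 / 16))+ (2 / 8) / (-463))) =-176987475 / 26037268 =-6.80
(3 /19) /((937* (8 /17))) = 51 /142424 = 0.00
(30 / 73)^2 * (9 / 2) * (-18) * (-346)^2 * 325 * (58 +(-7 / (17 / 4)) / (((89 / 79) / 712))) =47395764924300000 / 90593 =523172484897.29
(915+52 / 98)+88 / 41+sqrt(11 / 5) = sqrt(55) / 5+1843613 / 2009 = 919.16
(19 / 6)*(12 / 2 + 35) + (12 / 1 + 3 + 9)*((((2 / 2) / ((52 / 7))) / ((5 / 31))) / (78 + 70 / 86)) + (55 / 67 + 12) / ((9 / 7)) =37208671541 / 265663710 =140.06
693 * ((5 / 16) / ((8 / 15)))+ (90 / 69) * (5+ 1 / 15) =1214881 / 2944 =412.66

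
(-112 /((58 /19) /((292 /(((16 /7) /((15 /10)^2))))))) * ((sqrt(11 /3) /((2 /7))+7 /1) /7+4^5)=-626958675 /58 - 203889 * sqrt(33) /116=-10819729.34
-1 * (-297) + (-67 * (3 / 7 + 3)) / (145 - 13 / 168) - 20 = 6705527 / 24347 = 275.41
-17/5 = -3.40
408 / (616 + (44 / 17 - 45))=6936 / 9751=0.71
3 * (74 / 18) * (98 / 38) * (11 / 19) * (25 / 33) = 45325 / 3249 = 13.95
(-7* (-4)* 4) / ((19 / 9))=1008 / 19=53.05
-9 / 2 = -4.50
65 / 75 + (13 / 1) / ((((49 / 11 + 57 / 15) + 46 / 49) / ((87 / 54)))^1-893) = 0.85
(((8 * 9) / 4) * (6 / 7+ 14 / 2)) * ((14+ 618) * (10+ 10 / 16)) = 6647850 / 7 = 949692.86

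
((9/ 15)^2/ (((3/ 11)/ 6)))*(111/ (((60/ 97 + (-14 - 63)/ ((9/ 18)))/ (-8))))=8527464/ 185975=45.85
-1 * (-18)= 18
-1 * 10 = -10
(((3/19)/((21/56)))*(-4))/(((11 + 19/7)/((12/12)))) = -7/57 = -0.12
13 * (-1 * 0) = 0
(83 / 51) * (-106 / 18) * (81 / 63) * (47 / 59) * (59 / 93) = -206753 / 33201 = -6.23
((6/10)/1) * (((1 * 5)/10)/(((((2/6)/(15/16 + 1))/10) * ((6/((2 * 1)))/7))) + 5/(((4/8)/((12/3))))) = 1035/16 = 64.69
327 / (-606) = -109 / 202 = -0.54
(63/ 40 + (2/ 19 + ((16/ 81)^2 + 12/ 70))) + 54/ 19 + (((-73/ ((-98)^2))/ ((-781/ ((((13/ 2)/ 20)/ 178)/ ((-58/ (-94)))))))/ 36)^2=22642560853553386898656456637131/ 4784163077035207353961576857600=4.73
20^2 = 400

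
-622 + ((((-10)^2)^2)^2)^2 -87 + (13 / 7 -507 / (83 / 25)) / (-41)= 238209999999983198557 / 23821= 9999999999999294.68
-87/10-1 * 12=-207/10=-20.70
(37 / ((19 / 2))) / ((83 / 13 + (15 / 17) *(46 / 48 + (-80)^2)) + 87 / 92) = 3009136 / 4369324797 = 0.00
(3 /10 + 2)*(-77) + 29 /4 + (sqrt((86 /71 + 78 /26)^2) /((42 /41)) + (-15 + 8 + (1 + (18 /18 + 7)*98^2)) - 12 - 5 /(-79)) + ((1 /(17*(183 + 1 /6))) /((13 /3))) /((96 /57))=25060475823617921 /326953994640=76648.32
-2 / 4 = -1 / 2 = -0.50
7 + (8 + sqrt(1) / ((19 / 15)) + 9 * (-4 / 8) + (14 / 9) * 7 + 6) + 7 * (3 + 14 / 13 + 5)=407773 / 4446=91.72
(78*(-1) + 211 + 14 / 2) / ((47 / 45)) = 6300 / 47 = 134.04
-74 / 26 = -37 / 13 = -2.85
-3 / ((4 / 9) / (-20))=135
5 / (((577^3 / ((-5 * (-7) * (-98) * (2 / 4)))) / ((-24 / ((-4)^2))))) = 25725 / 384200066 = 0.00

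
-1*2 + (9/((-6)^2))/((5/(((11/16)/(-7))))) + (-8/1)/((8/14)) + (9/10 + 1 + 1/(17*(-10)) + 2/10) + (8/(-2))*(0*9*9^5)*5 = -529723/38080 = -13.91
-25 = -25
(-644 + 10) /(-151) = 634 /151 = 4.20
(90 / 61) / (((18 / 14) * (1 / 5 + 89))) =175 / 13603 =0.01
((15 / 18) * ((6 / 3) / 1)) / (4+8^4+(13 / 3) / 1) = 5 / 12313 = 0.00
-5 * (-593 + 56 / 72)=2961.11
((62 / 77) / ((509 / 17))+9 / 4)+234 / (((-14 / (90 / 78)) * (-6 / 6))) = 3380413 / 156772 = 21.56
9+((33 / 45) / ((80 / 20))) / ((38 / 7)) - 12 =-6763 / 2280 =-2.97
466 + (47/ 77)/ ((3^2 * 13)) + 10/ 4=8441527/ 18018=468.51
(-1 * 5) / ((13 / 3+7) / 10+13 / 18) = -450 / 167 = -2.69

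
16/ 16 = 1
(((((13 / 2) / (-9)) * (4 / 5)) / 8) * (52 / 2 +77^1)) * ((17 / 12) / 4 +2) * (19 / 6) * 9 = -2874833 / 5760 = -499.10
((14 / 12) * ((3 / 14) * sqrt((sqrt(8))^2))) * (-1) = -sqrt(2) / 2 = -0.71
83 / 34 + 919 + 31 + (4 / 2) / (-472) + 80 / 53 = 953.95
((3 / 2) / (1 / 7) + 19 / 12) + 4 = 193 / 12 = 16.08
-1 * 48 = -48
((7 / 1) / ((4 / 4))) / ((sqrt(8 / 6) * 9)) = 7 * sqrt(3) / 18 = 0.67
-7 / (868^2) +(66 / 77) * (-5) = -461281 / 107632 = -4.29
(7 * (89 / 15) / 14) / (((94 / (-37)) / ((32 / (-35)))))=26344 / 24675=1.07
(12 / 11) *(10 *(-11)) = -120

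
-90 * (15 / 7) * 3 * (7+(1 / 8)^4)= -58062825 / 14336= -4050.14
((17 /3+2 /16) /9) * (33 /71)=1529 /5112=0.30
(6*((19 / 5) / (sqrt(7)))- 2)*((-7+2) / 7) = 10 / 7- 114*sqrt(7) / 49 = -4.73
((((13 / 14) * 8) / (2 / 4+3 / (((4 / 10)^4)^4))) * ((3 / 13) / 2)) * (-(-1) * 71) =27918336 / 3204345932501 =0.00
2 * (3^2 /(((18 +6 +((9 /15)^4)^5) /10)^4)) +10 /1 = 32147733139885016462217321545705196076759307453227811780052890 /3049337191477896111247450416156527036962768323142605396755289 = 10.54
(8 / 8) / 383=1 / 383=0.00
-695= -695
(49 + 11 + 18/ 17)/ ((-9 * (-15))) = 346/ 765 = 0.45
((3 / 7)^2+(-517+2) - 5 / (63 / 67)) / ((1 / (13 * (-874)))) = 2606204198 / 441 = 5909760.09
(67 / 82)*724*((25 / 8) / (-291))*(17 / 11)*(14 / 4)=-36077825 / 1049928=-34.36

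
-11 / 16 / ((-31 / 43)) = 473 / 496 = 0.95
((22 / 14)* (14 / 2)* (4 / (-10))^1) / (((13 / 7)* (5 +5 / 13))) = -11 / 25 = -0.44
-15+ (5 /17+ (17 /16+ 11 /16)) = -881 /68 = -12.96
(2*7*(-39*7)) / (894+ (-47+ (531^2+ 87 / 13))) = -49686 / 3676591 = -0.01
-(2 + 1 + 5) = -8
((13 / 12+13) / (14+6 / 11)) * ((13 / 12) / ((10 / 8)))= 24167 / 28800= 0.84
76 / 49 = 1.55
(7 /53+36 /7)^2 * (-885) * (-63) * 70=305047472850 /2809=108596465.95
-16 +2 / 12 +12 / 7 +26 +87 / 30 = 1552 / 105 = 14.78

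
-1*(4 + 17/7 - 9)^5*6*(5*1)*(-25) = -1417176000/16807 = -84320.58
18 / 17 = 1.06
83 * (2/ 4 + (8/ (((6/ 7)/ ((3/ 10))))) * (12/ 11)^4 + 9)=163634749/ 146410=1117.65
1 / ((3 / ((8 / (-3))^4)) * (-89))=-4096 / 21627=-0.19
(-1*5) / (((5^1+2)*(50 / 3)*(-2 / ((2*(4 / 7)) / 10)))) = 0.00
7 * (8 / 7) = 8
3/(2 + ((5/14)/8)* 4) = 84/61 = 1.38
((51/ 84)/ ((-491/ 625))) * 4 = -10625/ 3437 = -3.09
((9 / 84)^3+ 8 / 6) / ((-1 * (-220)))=87889 / 14488320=0.01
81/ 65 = 1.25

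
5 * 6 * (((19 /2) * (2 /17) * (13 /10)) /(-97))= -741 /1649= -0.45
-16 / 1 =-16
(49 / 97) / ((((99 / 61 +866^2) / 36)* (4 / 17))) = 65331 / 633928465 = 0.00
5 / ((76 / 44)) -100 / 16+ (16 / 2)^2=4609 / 76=60.64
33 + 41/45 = 1526/45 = 33.91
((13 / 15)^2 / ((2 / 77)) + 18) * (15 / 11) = 21113 / 330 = 63.98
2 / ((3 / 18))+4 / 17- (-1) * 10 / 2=293 / 17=17.24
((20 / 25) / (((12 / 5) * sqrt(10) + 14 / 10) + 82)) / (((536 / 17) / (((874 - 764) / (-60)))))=-0.00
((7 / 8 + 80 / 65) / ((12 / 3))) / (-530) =-219 / 220480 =-0.00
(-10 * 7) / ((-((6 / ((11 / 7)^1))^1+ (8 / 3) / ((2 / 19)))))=1155 / 481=2.40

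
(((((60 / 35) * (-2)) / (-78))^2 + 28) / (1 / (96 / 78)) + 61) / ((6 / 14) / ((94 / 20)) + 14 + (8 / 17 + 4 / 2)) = 8211304623 / 1424556770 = 5.76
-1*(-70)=70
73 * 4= 292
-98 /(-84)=7 /6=1.17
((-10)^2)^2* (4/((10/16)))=64000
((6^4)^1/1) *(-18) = -23328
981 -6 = 975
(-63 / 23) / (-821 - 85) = 21 / 6946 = 0.00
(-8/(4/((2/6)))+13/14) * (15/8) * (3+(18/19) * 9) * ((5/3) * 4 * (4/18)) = 20075/2394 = 8.39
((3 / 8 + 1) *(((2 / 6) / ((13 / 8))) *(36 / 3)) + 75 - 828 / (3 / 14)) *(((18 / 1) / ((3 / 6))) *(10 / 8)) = -2214585 / 13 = -170352.69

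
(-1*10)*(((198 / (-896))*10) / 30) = 165 / 224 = 0.74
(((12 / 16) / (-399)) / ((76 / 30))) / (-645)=1 / 869288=0.00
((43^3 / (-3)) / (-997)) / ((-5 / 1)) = -79507 / 14955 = -5.32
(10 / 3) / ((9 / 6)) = 20 / 9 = 2.22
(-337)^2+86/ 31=3520725/ 31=113571.77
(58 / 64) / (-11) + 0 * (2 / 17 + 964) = -29 / 352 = -0.08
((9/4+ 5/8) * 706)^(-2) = 16/65918161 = 0.00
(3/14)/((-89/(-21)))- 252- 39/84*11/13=-628837/2492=-252.34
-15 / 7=-2.14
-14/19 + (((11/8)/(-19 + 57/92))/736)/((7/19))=-558417/757568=-0.74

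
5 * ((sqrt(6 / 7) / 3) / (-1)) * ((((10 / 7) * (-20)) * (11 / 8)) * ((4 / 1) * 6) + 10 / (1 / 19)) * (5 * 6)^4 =7114500000 * sqrt(42) / 49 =940963871.40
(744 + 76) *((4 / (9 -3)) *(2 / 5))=656 / 3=218.67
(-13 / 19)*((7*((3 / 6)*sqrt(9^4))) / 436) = -7371 / 16568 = -0.44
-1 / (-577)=1 / 577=0.00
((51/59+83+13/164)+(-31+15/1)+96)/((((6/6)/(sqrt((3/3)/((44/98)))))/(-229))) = -2542869357*sqrt(22)/212872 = -56029.51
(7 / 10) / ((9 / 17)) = 119 / 90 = 1.32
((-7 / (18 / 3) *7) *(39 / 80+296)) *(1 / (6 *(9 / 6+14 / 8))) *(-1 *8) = 1162231 / 1170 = 993.36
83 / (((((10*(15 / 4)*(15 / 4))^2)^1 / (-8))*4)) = -10624 / 1265625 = -0.01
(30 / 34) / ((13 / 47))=705 / 221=3.19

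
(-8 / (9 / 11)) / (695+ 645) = -22 / 3015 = -0.01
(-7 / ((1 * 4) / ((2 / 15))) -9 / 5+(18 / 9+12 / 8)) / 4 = 11 / 30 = 0.37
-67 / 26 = -2.58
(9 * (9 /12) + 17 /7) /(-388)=-257 /10864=-0.02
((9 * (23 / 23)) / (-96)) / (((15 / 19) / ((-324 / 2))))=1539 / 80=19.24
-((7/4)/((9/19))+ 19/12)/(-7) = 95/126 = 0.75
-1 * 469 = -469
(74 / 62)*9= 333 / 31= 10.74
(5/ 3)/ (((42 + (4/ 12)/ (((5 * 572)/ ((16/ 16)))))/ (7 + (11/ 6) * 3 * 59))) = 4740450/ 360361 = 13.15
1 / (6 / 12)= 2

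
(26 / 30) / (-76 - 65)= -13 / 2115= -0.01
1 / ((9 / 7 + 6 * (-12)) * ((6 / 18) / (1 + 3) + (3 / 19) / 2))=-532 / 6105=-0.09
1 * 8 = 8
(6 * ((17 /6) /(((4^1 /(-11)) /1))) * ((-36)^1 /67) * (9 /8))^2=229431609 /287296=798.59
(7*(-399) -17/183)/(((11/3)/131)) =-66958816/671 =-99789.59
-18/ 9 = -2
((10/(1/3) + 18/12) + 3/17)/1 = 1077/34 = 31.68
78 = 78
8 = 8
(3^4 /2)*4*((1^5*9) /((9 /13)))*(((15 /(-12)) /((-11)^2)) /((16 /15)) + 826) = 6735481857 /3872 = 1739535.60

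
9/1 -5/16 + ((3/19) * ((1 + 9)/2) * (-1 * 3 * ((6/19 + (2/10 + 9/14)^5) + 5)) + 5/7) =-509134188879/121346540000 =-4.20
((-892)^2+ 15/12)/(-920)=-3182661/3680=-864.85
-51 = -51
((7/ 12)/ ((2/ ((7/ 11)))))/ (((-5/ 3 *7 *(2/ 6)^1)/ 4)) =-21/ 110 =-0.19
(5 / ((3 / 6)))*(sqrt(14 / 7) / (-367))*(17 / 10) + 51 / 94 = 51 / 94 - 17*sqrt(2) / 367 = 0.48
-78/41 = -1.90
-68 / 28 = -17 / 7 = -2.43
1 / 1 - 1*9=-8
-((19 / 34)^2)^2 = -130321 / 1336336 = -0.10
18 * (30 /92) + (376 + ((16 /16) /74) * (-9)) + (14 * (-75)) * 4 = -6498665 /1702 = -3818.25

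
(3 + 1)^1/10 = 2/5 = 0.40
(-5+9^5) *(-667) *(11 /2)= -216602914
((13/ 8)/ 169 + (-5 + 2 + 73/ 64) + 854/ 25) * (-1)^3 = -672053/ 20800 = -32.31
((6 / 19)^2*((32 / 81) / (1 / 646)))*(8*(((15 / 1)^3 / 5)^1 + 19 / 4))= 23666176 / 171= 138398.69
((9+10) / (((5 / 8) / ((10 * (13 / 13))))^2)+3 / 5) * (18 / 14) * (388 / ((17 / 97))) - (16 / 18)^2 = 667341453932 / 48195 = 13846694.76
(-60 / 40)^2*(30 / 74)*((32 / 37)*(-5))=-5400 / 1369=-3.94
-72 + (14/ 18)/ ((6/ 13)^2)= -22145/ 324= -68.35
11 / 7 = 1.57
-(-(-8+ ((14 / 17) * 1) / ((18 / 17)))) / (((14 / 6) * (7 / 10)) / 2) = -1300 / 147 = -8.84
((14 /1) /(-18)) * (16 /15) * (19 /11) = -2128 /1485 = -1.43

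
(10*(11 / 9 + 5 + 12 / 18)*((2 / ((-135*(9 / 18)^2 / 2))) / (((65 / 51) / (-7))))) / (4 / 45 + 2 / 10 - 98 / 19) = -4485824 / 487071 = -9.21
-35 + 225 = 190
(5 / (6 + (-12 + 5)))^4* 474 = 296250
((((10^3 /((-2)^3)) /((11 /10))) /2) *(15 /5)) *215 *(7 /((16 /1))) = -2821875 /176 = -16033.38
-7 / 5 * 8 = -56 / 5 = -11.20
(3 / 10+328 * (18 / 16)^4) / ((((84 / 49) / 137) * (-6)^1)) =-430198769 / 61440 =-7001.93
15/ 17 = 0.88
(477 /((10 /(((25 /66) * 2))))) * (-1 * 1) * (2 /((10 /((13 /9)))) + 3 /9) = -742 /33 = -22.48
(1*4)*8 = 32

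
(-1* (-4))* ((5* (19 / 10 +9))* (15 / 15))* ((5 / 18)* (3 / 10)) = 109 / 6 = 18.17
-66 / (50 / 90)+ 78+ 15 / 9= -587 / 15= -39.13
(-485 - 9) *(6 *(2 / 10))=-592.80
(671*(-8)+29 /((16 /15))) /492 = -85453 /7872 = -10.86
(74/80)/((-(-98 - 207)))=37/12200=0.00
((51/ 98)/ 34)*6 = 9/ 98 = 0.09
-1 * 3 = -3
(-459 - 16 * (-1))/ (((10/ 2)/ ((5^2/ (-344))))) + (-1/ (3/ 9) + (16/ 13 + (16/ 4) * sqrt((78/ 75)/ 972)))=2 * sqrt(78)/ 135 + 20883/ 4472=4.80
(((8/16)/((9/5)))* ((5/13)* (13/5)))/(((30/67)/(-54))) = -67/2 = -33.50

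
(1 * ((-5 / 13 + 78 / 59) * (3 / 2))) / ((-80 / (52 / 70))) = -0.01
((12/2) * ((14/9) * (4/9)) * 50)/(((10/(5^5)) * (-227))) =-1750000/6129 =-285.53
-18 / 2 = -9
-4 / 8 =-1 / 2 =-0.50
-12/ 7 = -1.71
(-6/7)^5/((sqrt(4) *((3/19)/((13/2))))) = -160056/16807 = -9.52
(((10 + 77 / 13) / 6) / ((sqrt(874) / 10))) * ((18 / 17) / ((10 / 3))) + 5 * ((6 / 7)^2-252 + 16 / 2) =-59600 / 49 + 81 * sqrt(874) / 8398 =-1216.04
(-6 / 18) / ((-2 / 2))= 1 / 3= 0.33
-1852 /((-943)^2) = -1852 /889249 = -0.00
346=346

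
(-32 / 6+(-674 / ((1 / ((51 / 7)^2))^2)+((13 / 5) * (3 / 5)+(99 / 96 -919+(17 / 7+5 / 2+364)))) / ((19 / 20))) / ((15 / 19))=-10946573133541 / 4321800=-2532873.60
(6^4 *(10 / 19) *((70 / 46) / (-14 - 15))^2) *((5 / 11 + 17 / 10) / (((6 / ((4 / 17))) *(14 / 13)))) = 232923600 / 1580690617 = 0.15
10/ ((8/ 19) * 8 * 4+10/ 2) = 190/ 351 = 0.54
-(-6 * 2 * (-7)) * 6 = -504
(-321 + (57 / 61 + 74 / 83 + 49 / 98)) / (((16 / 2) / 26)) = -41949609 / 40504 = -1035.69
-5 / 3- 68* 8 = -1637 / 3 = -545.67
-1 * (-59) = 59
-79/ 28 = -2.82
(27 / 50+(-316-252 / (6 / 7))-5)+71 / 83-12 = -2596259 / 4150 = -625.60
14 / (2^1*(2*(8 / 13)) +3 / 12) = 728 / 141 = 5.16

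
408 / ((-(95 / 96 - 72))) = 2304 / 401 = 5.75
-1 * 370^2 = -136900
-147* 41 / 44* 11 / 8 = -188.34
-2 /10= -1 /5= -0.20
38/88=19/44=0.43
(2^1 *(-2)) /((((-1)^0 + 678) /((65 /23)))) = -260 /15617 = -0.02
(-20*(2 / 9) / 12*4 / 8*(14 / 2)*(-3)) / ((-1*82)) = -35 / 738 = -0.05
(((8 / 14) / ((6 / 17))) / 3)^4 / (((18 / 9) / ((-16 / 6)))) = -5345344 / 47258883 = -0.11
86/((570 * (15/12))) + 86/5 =24682/1425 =17.32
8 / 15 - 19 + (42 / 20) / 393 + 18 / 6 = -60763 / 3930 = -15.46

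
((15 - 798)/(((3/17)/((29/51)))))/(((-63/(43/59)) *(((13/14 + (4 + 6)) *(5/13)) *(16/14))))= 3290833/541620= 6.08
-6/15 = -2/5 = -0.40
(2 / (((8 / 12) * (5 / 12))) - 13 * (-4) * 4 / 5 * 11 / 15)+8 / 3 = 40.37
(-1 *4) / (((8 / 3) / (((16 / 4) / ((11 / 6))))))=-36 / 11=-3.27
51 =51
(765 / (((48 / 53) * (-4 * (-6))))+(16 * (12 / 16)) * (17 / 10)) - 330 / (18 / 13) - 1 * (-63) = -229897 / 1920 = -119.74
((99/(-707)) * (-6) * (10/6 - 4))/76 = -0.03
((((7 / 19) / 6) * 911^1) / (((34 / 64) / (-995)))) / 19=-101521840 / 18411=-5514.19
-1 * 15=-15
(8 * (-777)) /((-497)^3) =888 /17537639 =0.00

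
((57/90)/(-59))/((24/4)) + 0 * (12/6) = -19/10620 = -0.00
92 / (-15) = -92 / 15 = -6.13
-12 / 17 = -0.71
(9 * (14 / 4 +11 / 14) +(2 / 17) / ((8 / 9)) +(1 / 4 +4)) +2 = 10699 / 238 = 44.95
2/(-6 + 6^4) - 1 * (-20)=12901/645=20.00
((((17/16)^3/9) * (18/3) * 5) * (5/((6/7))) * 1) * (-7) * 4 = -6018425/9216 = -653.04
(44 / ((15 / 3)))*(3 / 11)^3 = 108 / 605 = 0.18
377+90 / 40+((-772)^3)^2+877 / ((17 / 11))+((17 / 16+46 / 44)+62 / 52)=8233959822145937921995 / 38896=211691686089724854.02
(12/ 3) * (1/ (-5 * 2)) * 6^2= -72/ 5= -14.40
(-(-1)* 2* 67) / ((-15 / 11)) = -98.27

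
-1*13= -13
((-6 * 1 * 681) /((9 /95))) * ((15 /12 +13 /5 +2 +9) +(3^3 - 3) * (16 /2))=-17842881 /2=-8921440.50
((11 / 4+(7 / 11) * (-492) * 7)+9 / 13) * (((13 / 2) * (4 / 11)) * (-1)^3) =1251647 / 242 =5172.10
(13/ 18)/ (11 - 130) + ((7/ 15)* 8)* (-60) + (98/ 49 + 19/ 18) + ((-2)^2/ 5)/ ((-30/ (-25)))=-235924/ 1071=-220.28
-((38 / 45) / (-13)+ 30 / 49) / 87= -15688 / 2493855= -0.01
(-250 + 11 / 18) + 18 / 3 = -4381 / 18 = -243.39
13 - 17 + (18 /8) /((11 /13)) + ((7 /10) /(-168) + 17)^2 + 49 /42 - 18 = 171505451 /633600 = 270.68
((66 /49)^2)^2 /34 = 0.10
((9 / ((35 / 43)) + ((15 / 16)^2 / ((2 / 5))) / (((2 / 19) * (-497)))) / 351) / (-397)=-0.00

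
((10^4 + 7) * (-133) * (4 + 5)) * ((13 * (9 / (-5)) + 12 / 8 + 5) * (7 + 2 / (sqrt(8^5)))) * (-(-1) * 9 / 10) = 18219114459 * sqrt(2) / 12800 + 127533801213 / 100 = 1277350958.91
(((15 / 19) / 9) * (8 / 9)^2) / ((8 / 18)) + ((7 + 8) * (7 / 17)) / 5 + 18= 169111 / 8721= 19.39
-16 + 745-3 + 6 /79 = 57360 /79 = 726.08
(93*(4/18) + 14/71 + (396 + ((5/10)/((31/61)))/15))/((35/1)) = 9176617/770350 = 11.91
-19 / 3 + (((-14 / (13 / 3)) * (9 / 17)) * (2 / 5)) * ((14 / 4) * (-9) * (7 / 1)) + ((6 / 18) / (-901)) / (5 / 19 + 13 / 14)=8049325009 / 55695315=144.52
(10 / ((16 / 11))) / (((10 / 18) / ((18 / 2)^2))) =8019 / 8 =1002.38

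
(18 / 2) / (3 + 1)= 9 / 4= 2.25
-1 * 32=-32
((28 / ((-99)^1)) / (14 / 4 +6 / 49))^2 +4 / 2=2477871586 / 1235171025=2.01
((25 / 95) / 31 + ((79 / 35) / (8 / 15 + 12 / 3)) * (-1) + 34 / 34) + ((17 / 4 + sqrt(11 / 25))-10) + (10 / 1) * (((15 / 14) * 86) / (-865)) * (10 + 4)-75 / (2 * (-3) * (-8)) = -4213007919 / 194011888 + sqrt(11) / 5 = -21.05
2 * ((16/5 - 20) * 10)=-336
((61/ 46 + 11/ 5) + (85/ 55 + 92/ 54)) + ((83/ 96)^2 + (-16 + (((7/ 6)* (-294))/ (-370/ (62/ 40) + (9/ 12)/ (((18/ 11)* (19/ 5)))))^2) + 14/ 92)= -497962746603930603329/ 79567988579352345600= -6.26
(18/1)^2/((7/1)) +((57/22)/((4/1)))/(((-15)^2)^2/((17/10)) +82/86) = 88670109219/1915711336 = 46.29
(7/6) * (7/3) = 49/18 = 2.72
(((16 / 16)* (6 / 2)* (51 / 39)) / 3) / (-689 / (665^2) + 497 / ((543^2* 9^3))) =-95054017689225 / 113082614216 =-840.57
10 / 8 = 5 / 4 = 1.25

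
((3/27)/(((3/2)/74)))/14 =74/189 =0.39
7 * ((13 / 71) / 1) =91 / 71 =1.28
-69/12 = -5.75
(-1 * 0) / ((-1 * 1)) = 0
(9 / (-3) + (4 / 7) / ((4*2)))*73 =-2993 / 14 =-213.79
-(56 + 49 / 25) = -1449 / 25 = -57.96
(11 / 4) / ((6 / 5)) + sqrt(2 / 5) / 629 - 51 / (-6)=sqrt(10) / 3145 + 259 / 24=10.79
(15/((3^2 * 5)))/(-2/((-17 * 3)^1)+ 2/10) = 85/61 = 1.39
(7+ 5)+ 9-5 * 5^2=-104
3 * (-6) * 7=-126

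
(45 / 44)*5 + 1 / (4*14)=3161 / 616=5.13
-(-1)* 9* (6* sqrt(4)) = 108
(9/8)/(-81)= -1/72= -0.01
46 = 46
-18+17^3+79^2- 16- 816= 10304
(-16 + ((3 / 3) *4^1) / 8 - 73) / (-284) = 177 / 568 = 0.31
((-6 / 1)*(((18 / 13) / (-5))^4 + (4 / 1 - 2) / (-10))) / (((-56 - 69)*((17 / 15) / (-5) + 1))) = -31186341 / 2588340625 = -0.01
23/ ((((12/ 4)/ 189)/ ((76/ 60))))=9177/ 5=1835.40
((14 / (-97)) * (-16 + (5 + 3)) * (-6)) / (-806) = 336 / 39091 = 0.01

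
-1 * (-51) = 51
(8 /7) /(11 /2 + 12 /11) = 176 /1015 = 0.17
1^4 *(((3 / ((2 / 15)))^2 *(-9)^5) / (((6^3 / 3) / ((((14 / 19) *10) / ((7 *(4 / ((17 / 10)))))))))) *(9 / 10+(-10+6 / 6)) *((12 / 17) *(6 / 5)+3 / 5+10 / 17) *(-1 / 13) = -7447082733 / 31616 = -235547.91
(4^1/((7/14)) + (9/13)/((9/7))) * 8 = 888/13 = 68.31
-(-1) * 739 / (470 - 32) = 739 / 438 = 1.69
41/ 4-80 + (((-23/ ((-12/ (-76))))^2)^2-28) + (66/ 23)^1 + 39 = 3355162207991/ 7452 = 450236474.50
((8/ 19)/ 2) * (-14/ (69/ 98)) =-5488/ 1311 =-4.19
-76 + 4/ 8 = -151/ 2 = -75.50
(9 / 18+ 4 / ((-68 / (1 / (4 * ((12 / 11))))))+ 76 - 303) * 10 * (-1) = 924175 / 408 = 2265.13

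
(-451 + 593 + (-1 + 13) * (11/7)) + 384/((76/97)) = 86578/133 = 650.96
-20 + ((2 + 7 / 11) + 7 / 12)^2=-167855 / 17424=-9.63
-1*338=-338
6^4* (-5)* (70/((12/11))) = -415800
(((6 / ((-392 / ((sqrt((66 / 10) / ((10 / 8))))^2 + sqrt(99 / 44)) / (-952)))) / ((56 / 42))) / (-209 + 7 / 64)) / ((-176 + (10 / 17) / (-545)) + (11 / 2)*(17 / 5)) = 0.00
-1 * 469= -469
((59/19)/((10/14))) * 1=413/95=4.35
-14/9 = -1.56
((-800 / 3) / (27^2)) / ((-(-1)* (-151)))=800 / 330237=0.00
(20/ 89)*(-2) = -40/ 89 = -0.45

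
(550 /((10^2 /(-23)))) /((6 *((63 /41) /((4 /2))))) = -10373 /378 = -27.44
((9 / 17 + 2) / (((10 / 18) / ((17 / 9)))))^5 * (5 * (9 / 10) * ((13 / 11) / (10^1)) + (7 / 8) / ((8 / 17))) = 1237370064731 / 11000000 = 112488.19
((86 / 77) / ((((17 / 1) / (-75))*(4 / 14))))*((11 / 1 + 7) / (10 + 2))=-9675 / 374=-25.87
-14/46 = -7/23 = -0.30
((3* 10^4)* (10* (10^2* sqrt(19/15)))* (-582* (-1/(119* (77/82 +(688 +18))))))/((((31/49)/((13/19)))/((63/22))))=10133396000000* sqrt(285)/236477021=723416.65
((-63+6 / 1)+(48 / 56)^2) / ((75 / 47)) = -43193 / 1225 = -35.26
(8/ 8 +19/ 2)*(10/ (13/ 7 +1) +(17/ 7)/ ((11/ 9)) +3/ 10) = 3342/ 55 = 60.76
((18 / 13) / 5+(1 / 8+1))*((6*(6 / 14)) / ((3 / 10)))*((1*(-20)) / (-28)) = 10935 / 1274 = 8.58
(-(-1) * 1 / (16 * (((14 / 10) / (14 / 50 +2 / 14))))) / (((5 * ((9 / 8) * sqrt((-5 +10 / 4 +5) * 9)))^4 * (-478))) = -37888 / 486226996171875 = -0.00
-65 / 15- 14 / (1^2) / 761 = -9935 / 2283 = -4.35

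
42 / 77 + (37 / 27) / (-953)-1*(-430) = 121861609 / 283041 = 430.54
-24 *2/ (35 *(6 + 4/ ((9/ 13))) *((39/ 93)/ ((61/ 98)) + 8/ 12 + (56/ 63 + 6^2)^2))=-8271234/ 96756286165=-0.00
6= 6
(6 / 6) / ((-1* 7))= -1 / 7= -0.14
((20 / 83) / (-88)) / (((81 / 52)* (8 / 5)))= -0.00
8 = 8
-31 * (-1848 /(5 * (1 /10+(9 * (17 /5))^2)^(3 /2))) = 409200 * sqrt(93646) /313199047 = 0.40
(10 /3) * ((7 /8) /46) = 35 /552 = 0.06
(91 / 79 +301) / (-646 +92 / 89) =-1062215 / 2267379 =-0.47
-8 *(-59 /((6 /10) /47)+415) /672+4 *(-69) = -14233 /63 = -225.92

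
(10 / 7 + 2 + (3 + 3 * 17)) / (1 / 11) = 4422 / 7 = 631.71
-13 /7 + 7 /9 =-68 /63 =-1.08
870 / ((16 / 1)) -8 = 46.38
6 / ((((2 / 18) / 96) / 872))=4520448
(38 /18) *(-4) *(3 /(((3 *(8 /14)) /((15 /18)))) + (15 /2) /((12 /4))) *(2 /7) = -1805 /189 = -9.55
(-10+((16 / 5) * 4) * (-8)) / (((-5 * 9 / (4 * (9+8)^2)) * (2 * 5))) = 324836 / 1125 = 288.74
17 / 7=2.43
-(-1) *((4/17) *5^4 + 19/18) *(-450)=-1133075/17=-66651.47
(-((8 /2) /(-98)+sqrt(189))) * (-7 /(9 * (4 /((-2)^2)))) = -2 /63+7 * sqrt(21) /3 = 10.66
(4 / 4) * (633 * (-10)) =-6330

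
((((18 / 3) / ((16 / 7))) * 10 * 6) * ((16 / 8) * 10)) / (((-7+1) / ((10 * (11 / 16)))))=-28875 / 8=-3609.38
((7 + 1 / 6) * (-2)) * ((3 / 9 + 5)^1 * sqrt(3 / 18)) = -344 * sqrt(6) / 27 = -31.21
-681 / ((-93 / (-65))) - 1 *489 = -29914 / 31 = -964.97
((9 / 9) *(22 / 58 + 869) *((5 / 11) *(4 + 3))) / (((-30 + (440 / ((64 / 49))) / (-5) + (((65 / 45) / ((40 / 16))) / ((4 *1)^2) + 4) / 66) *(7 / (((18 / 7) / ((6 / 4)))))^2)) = -39209702400 / 22999224619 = -1.70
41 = 41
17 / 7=2.43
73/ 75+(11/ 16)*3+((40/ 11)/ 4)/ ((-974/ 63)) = 19137551/ 6428400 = 2.98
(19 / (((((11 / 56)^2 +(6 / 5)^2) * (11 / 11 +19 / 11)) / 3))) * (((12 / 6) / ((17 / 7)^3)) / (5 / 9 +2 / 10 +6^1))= 166389300 / 569519873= 0.29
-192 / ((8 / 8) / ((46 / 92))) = -96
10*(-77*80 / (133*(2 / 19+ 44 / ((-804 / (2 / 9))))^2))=-683948529 / 12800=-53433.48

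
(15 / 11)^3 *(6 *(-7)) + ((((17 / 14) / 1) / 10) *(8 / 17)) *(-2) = -4966574 / 46585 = -106.61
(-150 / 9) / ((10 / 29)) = -145 / 3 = -48.33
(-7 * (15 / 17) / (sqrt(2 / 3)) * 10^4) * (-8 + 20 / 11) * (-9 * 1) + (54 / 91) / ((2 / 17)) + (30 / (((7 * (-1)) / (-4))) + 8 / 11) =22937 / 1001 -18900000 * sqrt(6) / 11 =-4208645.83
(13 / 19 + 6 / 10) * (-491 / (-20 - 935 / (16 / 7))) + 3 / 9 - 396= -771256429 / 1956525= -394.20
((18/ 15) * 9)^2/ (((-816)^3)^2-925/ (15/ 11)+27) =4374/ 11070627046332801175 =0.00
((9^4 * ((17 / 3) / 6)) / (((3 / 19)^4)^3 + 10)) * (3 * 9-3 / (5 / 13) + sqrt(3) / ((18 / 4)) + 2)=3047734643554103697 * sqrt(3) / 22133149191193051 + 1453769424975307463469 / 110665745955965255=13375.08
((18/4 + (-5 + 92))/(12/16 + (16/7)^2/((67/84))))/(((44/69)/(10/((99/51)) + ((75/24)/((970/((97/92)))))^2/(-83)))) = 174934430472347/1727635103744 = 101.26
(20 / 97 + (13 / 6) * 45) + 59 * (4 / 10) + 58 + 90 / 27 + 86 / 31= 16726171 / 90210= 185.41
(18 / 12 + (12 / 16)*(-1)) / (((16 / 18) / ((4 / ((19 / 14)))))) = 189 / 76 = 2.49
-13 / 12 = -1.08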